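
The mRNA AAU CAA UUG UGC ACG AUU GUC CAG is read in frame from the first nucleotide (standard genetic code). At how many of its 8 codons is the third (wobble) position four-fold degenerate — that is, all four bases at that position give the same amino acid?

2

Codon 1 AAU (Asn): third position 2-fold.
Codon 2 CAA (Gln): third position 2-fold.
Codon 3 UUG (Leu): third position 2-fold.
Codon 4 UGC (Cys): third position 2-fold.
Codon 5 ACG (Thr): third position 4-fold.
Codon 6 AUU (Ile): third position 3-fold.
Codon 7 GUC (Val): third position 4-fold.
Codon 8 CAG (Gln): third position 2-fold.
Four-fold degenerate third positions: 2.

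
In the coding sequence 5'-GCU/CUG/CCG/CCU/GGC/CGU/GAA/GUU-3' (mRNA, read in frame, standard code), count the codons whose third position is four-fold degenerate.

Codon 1 GCU (Ala): third position 4-fold.
Codon 2 CUG (Leu): third position 4-fold.
Codon 3 CCG (Pro): third position 4-fold.
Codon 4 CCU (Pro): third position 4-fold.
Codon 5 GGC (Gly): third position 4-fold.
Codon 6 CGU (Arg): third position 4-fold.
Codon 7 GAA (Glu): third position 2-fold.
Codon 8 GUU (Val): third position 4-fold.
Four-fold degenerate third positions: 7.

7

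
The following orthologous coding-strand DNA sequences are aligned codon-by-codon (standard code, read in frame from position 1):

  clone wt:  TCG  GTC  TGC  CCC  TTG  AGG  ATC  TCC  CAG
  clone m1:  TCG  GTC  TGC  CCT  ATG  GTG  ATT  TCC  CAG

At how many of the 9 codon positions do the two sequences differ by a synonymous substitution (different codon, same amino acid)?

Codon 1: TCG Ser / TCG Ser — identical.
Codon 2: GTC Val / GTC Val — identical.
Codon 3: TGC Cys / TGC Cys — identical.
Codon 4: CCC Pro / CCT Pro — synonymous.
Codon 5: TTG Leu / ATG Met — nonsynonymous.
Codon 6: AGG Arg / GTG Val — nonsynonymous.
Codon 7: ATC Ile / ATT Ile — synonymous.
Codon 8: TCC Ser / TCC Ser — identical.
Codon 9: CAG Gln / CAG Gln — identical.
Synonymous differences: 2.

2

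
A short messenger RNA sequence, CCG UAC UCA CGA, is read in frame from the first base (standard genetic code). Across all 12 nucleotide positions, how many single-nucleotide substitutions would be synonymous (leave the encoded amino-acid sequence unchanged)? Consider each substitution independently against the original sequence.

11

Codon 1 (CCG, Pro): 3 synonymous substitutions.
Codon 2 (UAC, Tyr): 1 synonymous substitution.
Codon 3 (UCA, Ser): 3 synonymous substitutions.
Codon 4 (CGA, Arg): 4 synonymous substitutions.
Total: 3 + 1 + 3 + 4 = 11.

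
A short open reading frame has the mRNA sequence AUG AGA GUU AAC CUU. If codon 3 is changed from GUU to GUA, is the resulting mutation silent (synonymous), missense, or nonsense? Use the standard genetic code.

silent

Position 9 falls in codon 3: GUU → Val.
After the substitution the codon is GUA → Val.
Both encode Val, so the change is synonymous.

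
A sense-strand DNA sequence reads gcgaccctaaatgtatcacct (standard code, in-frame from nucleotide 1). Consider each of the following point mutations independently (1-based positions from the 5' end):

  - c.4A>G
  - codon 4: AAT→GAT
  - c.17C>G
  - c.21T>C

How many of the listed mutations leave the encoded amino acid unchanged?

Codon 2: ACC (Thr) → GCC (Ala) — missense.
Codon 4: AAT (Asn) → GAT (Asp) — missense.
Codon 6: TCA (Ser) → TGA (Stop) — nonsense.
Codon 7: CCT (Pro) → CCC (Pro) — synonymous.
Synonymous: 1 of 4.

1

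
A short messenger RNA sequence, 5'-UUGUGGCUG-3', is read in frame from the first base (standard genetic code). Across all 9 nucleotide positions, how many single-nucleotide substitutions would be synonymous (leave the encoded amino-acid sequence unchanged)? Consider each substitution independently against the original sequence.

Codon 1 (UUG, Leu): 2 synonymous substitutions.
Codon 2 (UGG, Trp): 0 synonymous substitutions.
Codon 3 (CUG, Leu): 4 synonymous substitutions.
Total: 2 + 0 + 4 = 6.

6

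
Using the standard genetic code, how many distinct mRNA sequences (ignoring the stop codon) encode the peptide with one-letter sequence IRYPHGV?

Ile: 3 codons.
Arg: 6 codons.
Tyr: 2 codons.
Pro: 4 codons.
His: 2 codons.
Gly: 4 codons.
Val: 4 codons.
3 × 6 × 2 × 4 × 2 × 4 × 4 = 4608.

4608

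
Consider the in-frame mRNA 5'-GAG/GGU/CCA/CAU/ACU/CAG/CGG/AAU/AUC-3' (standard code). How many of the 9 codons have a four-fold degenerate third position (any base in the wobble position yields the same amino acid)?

4

Codon 1 GAG (Glu): third position 2-fold.
Codon 2 GGU (Gly): third position 4-fold.
Codon 3 CCA (Pro): third position 4-fold.
Codon 4 CAU (His): third position 2-fold.
Codon 5 ACU (Thr): third position 4-fold.
Codon 6 CAG (Gln): third position 2-fold.
Codon 7 CGG (Arg): third position 4-fold.
Codon 8 AAU (Asn): third position 2-fold.
Codon 9 AUC (Ile): third position 3-fold.
Four-fold degenerate third positions: 4.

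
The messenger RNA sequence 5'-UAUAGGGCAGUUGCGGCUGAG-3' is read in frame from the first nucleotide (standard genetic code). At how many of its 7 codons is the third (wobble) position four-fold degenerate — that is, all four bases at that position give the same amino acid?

Codon 1 UAU (Tyr): third position 2-fold.
Codon 2 AGG (Arg): third position 2-fold.
Codon 3 GCA (Ala): third position 4-fold.
Codon 4 GUU (Val): third position 4-fold.
Codon 5 GCG (Ala): third position 4-fold.
Codon 6 GCU (Ala): third position 4-fold.
Codon 7 GAG (Glu): third position 2-fold.
Four-fold degenerate third positions: 4.

4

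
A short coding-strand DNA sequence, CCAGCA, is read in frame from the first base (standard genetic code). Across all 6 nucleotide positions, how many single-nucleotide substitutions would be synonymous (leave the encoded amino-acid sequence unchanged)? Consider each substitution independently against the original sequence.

Codon 1 (CCA, Pro): 3 synonymous substitutions.
Codon 2 (GCA, Ala): 3 synonymous substitutions.
Total: 3 + 3 = 6.

6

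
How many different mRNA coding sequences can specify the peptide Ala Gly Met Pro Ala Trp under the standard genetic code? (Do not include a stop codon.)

256

Ala: 4 codons.
Gly: 4 codons.
Met: 1 codon.
Pro: 4 codons.
Ala: 4 codons.
Trp: 1 codon.
4 × 4 × 1 × 4 × 4 × 1 = 256.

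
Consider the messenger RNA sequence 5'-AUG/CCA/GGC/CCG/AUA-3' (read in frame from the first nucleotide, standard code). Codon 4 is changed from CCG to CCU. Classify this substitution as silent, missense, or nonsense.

silent

Position 12 falls in codon 4: CCG → Pro.
After the substitution the codon is CCU → Pro.
Both encode Pro, so the change is synonymous.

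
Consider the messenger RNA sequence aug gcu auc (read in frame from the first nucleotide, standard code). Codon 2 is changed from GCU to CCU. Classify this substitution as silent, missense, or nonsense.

missense

Position 4 falls in codon 2: GCU → Ala.
After the substitution the codon is CCU → Pro.
Ala ≠ Pro, so this is a missense mutation.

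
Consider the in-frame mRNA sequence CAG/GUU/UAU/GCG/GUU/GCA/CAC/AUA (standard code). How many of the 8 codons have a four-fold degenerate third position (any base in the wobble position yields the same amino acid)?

4

Codon 1 CAG (Gln): third position 2-fold.
Codon 2 GUU (Val): third position 4-fold.
Codon 3 UAU (Tyr): third position 2-fold.
Codon 4 GCG (Ala): third position 4-fold.
Codon 5 GUU (Val): third position 4-fold.
Codon 6 GCA (Ala): third position 4-fold.
Codon 7 CAC (His): third position 2-fold.
Codon 8 AUA (Ile): third position 3-fold.
Four-fold degenerate third positions: 4.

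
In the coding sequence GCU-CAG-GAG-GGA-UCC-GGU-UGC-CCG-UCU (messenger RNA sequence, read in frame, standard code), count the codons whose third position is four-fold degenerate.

6

Codon 1 GCU (Ala): third position 4-fold.
Codon 2 CAG (Gln): third position 2-fold.
Codon 3 GAG (Glu): third position 2-fold.
Codon 4 GGA (Gly): third position 4-fold.
Codon 5 UCC (Ser): third position 4-fold.
Codon 6 GGU (Gly): third position 4-fold.
Codon 7 UGC (Cys): third position 2-fold.
Codon 8 CCG (Pro): third position 4-fold.
Codon 9 UCU (Ser): third position 4-fold.
Four-fold degenerate third positions: 6.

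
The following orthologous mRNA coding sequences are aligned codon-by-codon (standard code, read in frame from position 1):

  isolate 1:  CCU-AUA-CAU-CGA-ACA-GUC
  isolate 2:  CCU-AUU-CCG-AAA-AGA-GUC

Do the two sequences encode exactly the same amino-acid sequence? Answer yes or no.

Codon 1: CCU Pro / CCU Pro — identical.
Codon 2: AUA Ile / AUU Ile — synonymous.
Codon 3: CAU His / CCG Pro — nonsynonymous.
Codon 4: CGA Arg / AAA Lys — nonsynonymous.
Codon 5: ACA Thr / AGA Arg — nonsynonymous.
Codon 6: GUC Val / GUC Val — identical.
Nonsynonymous differences: 3 → different protein.

no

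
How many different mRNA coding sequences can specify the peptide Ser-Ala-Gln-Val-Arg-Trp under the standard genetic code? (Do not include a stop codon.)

Ser: 6 codons.
Ala: 4 codons.
Gln: 2 codons.
Val: 4 codons.
Arg: 6 codons.
Trp: 1 codon.
6 × 4 × 2 × 4 × 6 × 1 = 1152.

1152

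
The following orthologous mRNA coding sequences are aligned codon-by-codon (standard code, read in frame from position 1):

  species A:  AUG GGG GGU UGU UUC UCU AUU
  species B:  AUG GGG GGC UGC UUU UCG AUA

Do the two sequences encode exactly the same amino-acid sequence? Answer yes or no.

Codon 1: AUG Met / AUG Met — identical.
Codon 2: GGG Gly / GGG Gly — identical.
Codon 3: GGU Gly / GGC Gly — synonymous.
Codon 4: UGU Cys / UGC Cys — synonymous.
Codon 5: UUC Phe / UUU Phe — synonymous.
Codon 6: UCU Ser / UCG Ser — synonymous.
Codon 7: AUU Ile / AUA Ile — synonymous.
Nonsynonymous differences: 0 → same protein.

yes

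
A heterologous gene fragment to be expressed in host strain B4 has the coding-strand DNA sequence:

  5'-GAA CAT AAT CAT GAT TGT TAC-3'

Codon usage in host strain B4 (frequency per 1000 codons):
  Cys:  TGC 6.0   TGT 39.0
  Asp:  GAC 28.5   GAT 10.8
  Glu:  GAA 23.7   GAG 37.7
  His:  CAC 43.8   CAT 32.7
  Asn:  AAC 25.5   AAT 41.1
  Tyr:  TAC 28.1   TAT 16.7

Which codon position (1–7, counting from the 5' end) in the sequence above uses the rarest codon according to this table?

Codon 1 GAA (Glu): 23.7 per 1000.
Codon 2 CAT (His): 32.7 per 1000.
Codon 3 AAT (Asn): 41.1 per 1000.
Codon 4 CAT (His): 32.7 per 1000.
Codon 5 GAT (Asp): 10.8 per 1000.
Codon 6 TGT (Cys): 39.0 per 1000.
Codon 7 TAC (Tyr): 28.1 per 1000.
Lowest frequency is 10.8 at codon 5.

5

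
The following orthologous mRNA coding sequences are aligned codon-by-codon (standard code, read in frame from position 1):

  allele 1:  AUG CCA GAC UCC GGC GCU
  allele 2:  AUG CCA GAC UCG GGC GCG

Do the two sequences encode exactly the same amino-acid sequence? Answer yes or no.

Codon 1: AUG Met / AUG Met — identical.
Codon 2: CCA Pro / CCA Pro — identical.
Codon 3: GAC Asp / GAC Asp — identical.
Codon 4: UCC Ser / UCG Ser — synonymous.
Codon 5: GGC Gly / GGC Gly — identical.
Codon 6: GCU Ala / GCG Ala — synonymous.
Nonsynonymous differences: 0 → same protein.

yes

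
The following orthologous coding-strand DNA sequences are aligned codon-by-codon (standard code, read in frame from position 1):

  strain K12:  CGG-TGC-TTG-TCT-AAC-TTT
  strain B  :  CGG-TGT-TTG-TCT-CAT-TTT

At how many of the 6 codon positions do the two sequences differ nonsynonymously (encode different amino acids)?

1

Codon 1: CGG Arg / CGG Arg — identical.
Codon 2: TGC Cys / TGT Cys — synonymous.
Codon 3: TTG Leu / TTG Leu — identical.
Codon 4: TCT Ser / TCT Ser — identical.
Codon 5: AAC Asn / CAT His — nonsynonymous.
Codon 6: TTT Phe / TTT Phe — identical.
Nonsynonymous differences: 1.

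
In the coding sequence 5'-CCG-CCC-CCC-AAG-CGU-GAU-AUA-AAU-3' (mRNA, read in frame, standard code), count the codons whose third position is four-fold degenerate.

Codon 1 CCG (Pro): third position 4-fold.
Codon 2 CCC (Pro): third position 4-fold.
Codon 3 CCC (Pro): third position 4-fold.
Codon 4 AAG (Lys): third position 2-fold.
Codon 5 CGU (Arg): third position 4-fold.
Codon 6 GAU (Asp): third position 2-fold.
Codon 7 AUA (Ile): third position 3-fold.
Codon 8 AAU (Asn): third position 2-fold.
Four-fold degenerate third positions: 4.

4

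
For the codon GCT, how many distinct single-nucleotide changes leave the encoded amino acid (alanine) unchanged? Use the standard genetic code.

3

Position 1: none → 0 synonymous.
Position 2: none → 0 synonymous.
Position 3: GCC, GCA, GCG → 3 synonymous.
Total: 0 + 0 + 3 = 3.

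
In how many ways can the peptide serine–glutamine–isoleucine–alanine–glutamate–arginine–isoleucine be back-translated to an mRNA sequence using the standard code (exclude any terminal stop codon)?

5184

Ser: 6 codons.
Gln: 2 codons.
Ile: 3 codons.
Ala: 4 codons.
Glu: 2 codons.
Arg: 6 codons.
Ile: 3 codons.
6 × 2 × 3 × 4 × 2 × 6 × 3 = 5184.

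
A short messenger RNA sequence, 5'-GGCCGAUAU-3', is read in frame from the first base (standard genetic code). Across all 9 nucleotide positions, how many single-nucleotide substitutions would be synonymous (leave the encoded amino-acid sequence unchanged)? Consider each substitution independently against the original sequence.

Codon 1 (GGC, Gly): 3 synonymous substitutions.
Codon 2 (CGA, Arg): 4 synonymous substitutions.
Codon 3 (UAU, Tyr): 1 synonymous substitution.
Total: 3 + 4 + 1 = 8.

8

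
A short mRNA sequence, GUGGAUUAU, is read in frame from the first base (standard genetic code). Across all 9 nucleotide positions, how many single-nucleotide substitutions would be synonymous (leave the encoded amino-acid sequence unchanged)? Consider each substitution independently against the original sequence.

Codon 1 (GUG, Val): 3 synonymous substitutions.
Codon 2 (GAU, Asp): 1 synonymous substitution.
Codon 3 (UAU, Tyr): 1 synonymous substitution.
Total: 3 + 1 + 1 = 5.

5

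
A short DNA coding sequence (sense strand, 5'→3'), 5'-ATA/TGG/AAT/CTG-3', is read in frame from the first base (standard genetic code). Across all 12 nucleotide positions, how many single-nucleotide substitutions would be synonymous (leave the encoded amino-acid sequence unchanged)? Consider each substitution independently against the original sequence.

7

Codon 1 (ATA, Ile): 2 synonymous substitutions.
Codon 2 (TGG, Trp): 0 synonymous substitutions.
Codon 3 (AAT, Asn): 1 synonymous substitution.
Codon 4 (CTG, Leu): 4 synonymous substitutions.
Total: 2 + 0 + 1 + 4 = 7.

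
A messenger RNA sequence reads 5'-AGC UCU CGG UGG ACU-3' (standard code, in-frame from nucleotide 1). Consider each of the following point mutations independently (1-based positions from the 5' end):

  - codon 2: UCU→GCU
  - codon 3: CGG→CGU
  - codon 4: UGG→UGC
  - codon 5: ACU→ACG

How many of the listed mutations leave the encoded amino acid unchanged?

2

Codon 2: UCU (Ser) → GCU (Ala) — missense.
Codon 3: CGG (Arg) → CGU (Arg) — synonymous.
Codon 4: UGG (Trp) → UGC (Cys) — missense.
Codon 5: ACU (Thr) → ACG (Thr) — synonymous.
Synonymous: 2 of 4.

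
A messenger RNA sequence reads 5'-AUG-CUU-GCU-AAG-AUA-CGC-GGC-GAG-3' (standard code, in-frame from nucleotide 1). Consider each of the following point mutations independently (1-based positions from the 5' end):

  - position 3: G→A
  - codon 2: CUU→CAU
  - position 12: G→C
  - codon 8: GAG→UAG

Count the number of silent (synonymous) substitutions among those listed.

Codon 1: AUG (Met) → AUA (Ile) — missense.
Codon 2: CUU (Leu) → CAU (His) — missense.
Codon 4: AAG (Lys) → AAC (Asn) — missense.
Codon 8: GAG (Glu) → UAG (Stop) — nonsense.
Synonymous: 0 of 4.

0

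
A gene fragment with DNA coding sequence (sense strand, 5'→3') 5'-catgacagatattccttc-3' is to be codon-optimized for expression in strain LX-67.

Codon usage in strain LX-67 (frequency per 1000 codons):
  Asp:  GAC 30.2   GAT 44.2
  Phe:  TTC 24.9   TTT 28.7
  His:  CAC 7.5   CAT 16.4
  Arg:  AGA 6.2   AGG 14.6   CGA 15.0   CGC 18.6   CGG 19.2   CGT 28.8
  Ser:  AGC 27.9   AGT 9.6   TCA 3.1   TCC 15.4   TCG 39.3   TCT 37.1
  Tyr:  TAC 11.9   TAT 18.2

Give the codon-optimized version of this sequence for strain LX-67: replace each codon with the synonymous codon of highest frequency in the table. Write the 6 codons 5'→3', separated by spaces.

CAT GAT CGT TAT TCG TTT

Codon 1 (His): best is CAT at 16.4.
Codon 2 (Asp): best is GAT at 44.2.
Codon 3 (Arg): best is CGT at 28.8.
Codon 4 (Tyr): best is TAT at 18.2.
Codon 5 (Ser): best is TCG at 39.3.
Codon 6 (Phe): best is TTT at 28.7.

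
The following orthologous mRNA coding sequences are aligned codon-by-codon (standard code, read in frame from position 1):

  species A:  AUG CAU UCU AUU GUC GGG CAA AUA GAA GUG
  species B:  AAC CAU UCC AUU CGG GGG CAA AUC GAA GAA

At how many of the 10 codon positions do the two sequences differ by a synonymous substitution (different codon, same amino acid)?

Codon 1: AUG Met / AAC Asn — nonsynonymous.
Codon 2: CAU His / CAU His — identical.
Codon 3: UCU Ser / UCC Ser — synonymous.
Codon 4: AUU Ile / AUU Ile — identical.
Codon 5: GUC Val / CGG Arg — nonsynonymous.
Codon 6: GGG Gly / GGG Gly — identical.
Codon 7: CAA Gln / CAA Gln — identical.
Codon 8: AUA Ile / AUC Ile — synonymous.
Codon 9: GAA Glu / GAA Glu — identical.
Codon 10: GUG Val / GAA Glu — nonsynonymous.
Synonymous differences: 2.

2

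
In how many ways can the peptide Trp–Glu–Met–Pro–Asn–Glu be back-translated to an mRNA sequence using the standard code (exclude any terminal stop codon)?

Trp: 1 codon.
Glu: 2 codons.
Met: 1 codon.
Pro: 4 codons.
Asn: 2 codons.
Glu: 2 codons.
1 × 2 × 1 × 4 × 2 × 2 = 32.

32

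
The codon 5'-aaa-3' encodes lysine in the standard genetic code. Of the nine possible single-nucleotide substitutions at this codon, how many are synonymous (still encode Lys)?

Position 1: none → 0 synonymous.
Position 2: none → 0 synonymous.
Position 3: AAG → 1 synonymous.
Total: 0 + 0 + 1 = 1.

1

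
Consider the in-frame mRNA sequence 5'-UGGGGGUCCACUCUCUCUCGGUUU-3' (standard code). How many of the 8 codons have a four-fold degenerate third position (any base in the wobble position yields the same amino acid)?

6

Codon 1 UGG (Trp): third position 1-fold.
Codon 2 GGG (Gly): third position 4-fold.
Codon 3 UCC (Ser): third position 4-fold.
Codon 4 ACU (Thr): third position 4-fold.
Codon 5 CUC (Leu): third position 4-fold.
Codon 6 UCU (Ser): third position 4-fold.
Codon 7 CGG (Arg): third position 4-fold.
Codon 8 UUU (Phe): third position 2-fold.
Four-fold degenerate third positions: 6.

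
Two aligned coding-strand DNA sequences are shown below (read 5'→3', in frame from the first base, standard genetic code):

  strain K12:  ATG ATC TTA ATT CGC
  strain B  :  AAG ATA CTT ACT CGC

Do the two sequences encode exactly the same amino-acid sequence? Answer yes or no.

no

Codon 1: ATG Met / AAG Lys — nonsynonymous.
Codon 2: ATC Ile / ATA Ile — synonymous.
Codon 3: TTA Leu / CTT Leu — synonymous.
Codon 4: ATT Ile / ACT Thr — nonsynonymous.
Codon 5: CGC Arg / CGC Arg — identical.
Nonsynonymous differences: 2 → different protein.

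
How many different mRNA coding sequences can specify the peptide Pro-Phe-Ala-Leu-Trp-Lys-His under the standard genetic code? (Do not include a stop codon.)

768

Pro: 4 codons.
Phe: 2 codons.
Ala: 4 codons.
Leu: 6 codons.
Trp: 1 codon.
Lys: 2 codons.
His: 2 codons.
4 × 2 × 4 × 6 × 1 × 2 × 2 = 768.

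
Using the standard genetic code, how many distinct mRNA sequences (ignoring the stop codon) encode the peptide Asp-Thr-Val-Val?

128

Asp: 2 codons.
Thr: 4 codons.
Val: 4 codons.
Val: 4 codons.
2 × 4 × 4 × 4 = 128.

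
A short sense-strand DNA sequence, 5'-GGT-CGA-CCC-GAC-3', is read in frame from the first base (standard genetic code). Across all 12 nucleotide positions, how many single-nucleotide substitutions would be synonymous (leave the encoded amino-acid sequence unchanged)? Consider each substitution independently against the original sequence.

11

Codon 1 (GGT, Gly): 3 synonymous substitutions.
Codon 2 (CGA, Arg): 4 synonymous substitutions.
Codon 3 (CCC, Pro): 3 synonymous substitutions.
Codon 4 (GAC, Asp): 1 synonymous substitution.
Total: 3 + 4 + 3 + 1 = 11.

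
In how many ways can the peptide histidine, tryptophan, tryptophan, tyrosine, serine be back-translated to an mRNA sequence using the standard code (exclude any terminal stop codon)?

His: 2 codons.
Trp: 1 codon.
Trp: 1 codon.
Tyr: 2 codons.
Ser: 6 codons.
2 × 1 × 1 × 2 × 6 = 24.

24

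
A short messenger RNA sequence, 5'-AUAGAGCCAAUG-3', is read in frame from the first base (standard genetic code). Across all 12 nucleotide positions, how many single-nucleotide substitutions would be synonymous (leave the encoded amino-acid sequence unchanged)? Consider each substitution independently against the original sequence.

Codon 1 (AUA, Ile): 2 synonymous substitutions.
Codon 2 (GAG, Glu): 1 synonymous substitution.
Codon 3 (CCA, Pro): 3 synonymous substitutions.
Codon 4 (AUG, Met): 0 synonymous substitutions.
Total: 2 + 1 + 3 + 0 = 6.

6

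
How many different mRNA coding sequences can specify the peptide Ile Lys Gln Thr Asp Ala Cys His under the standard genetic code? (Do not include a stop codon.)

Ile: 3 codons.
Lys: 2 codons.
Gln: 2 codons.
Thr: 4 codons.
Asp: 2 codons.
Ala: 4 codons.
Cys: 2 codons.
His: 2 codons.
3 × 2 × 2 × 4 × 2 × 4 × 2 × 2 = 1536.

1536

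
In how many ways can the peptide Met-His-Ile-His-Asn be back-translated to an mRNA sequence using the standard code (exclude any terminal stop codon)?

Met: 1 codon.
His: 2 codons.
Ile: 3 codons.
His: 2 codons.
Asn: 2 codons.
1 × 2 × 3 × 2 × 2 = 24.

24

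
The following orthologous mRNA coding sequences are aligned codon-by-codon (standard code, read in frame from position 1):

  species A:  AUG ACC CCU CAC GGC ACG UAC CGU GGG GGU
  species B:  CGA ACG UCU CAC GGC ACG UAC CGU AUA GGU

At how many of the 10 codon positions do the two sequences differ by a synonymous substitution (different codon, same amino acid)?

Codon 1: AUG Met / CGA Arg — nonsynonymous.
Codon 2: ACC Thr / ACG Thr — synonymous.
Codon 3: CCU Pro / UCU Ser — nonsynonymous.
Codon 4: CAC His / CAC His — identical.
Codon 5: GGC Gly / GGC Gly — identical.
Codon 6: ACG Thr / ACG Thr — identical.
Codon 7: UAC Tyr / UAC Tyr — identical.
Codon 8: CGU Arg / CGU Arg — identical.
Codon 9: GGG Gly / AUA Ile — nonsynonymous.
Codon 10: GGU Gly / GGU Gly — identical.
Synonymous differences: 1.

1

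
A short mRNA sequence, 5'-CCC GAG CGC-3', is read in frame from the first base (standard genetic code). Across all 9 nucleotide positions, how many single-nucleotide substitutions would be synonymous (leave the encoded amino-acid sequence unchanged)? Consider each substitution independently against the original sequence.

7

Codon 1 (CCC, Pro): 3 synonymous substitutions.
Codon 2 (GAG, Glu): 1 synonymous substitution.
Codon 3 (CGC, Arg): 3 synonymous substitutions.
Total: 3 + 1 + 3 = 7.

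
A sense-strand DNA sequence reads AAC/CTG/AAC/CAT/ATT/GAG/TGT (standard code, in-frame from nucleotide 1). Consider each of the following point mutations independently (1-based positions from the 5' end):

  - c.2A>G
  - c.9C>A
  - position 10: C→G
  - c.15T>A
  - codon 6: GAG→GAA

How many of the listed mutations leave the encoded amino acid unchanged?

2

Codon 1: AAC (Asn) → AGC (Ser) — missense.
Codon 3: AAC (Asn) → AAA (Lys) — missense.
Codon 4: CAT (His) → GAT (Asp) — missense.
Codon 5: ATT (Ile) → ATA (Ile) — synonymous.
Codon 6: GAG (Glu) → GAA (Glu) — synonymous.
Synonymous: 2 of 5.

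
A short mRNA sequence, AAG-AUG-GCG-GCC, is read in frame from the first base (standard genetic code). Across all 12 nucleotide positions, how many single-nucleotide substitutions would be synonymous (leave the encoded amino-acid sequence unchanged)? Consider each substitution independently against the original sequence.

7

Codon 1 (AAG, Lys): 1 synonymous substitution.
Codon 2 (AUG, Met): 0 synonymous substitutions.
Codon 3 (GCG, Ala): 3 synonymous substitutions.
Codon 4 (GCC, Ala): 3 synonymous substitutions.
Total: 1 + 0 + 3 + 3 = 7.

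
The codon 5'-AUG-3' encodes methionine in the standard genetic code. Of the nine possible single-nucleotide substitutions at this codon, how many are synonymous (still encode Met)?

Position 1: none → 0 synonymous.
Position 2: none → 0 synonymous.
Position 3: none → 0 synonymous.
Total: 0 + 0 + 0 = 0.

0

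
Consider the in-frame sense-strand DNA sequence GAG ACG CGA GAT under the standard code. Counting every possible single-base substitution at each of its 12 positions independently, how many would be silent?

Codon 1 (GAG, Glu): 1 synonymous substitution.
Codon 2 (ACG, Thr): 3 synonymous substitutions.
Codon 3 (CGA, Arg): 4 synonymous substitutions.
Codon 4 (GAT, Asp): 1 synonymous substitution.
Total: 1 + 3 + 4 + 1 = 9.

9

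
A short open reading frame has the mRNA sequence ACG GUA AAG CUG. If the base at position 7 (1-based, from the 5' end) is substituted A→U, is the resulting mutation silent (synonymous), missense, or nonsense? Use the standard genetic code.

Position 7 falls in codon 3: AAG → Lys.
After the substitution the codon is UAG → Stop.
The new codon is a stop codon, so this is a nonsense mutation.

nonsense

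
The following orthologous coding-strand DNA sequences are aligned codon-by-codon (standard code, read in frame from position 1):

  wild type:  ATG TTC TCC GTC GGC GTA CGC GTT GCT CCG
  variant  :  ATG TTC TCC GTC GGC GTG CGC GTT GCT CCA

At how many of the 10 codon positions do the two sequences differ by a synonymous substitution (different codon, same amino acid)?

Codon 1: ATG Met / ATG Met — identical.
Codon 2: TTC Phe / TTC Phe — identical.
Codon 3: TCC Ser / TCC Ser — identical.
Codon 4: GTC Val / GTC Val — identical.
Codon 5: GGC Gly / GGC Gly — identical.
Codon 6: GTA Val / GTG Val — synonymous.
Codon 7: CGC Arg / CGC Arg — identical.
Codon 8: GTT Val / GTT Val — identical.
Codon 9: GCT Ala / GCT Ala — identical.
Codon 10: CCG Pro / CCA Pro — synonymous.
Synonymous differences: 2.

2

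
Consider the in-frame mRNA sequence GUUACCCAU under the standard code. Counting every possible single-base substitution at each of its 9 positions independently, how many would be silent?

7

Codon 1 (GUU, Val): 3 synonymous substitutions.
Codon 2 (ACC, Thr): 3 synonymous substitutions.
Codon 3 (CAU, His): 1 synonymous substitution.
Total: 3 + 3 + 1 = 7.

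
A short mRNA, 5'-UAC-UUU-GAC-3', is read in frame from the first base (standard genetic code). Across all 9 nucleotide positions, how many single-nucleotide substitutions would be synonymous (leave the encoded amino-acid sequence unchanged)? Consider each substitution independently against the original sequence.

3

Codon 1 (UAC, Tyr): 1 synonymous substitution.
Codon 2 (UUU, Phe): 1 synonymous substitution.
Codon 3 (GAC, Asp): 1 synonymous substitution.
Total: 1 + 1 + 1 = 3.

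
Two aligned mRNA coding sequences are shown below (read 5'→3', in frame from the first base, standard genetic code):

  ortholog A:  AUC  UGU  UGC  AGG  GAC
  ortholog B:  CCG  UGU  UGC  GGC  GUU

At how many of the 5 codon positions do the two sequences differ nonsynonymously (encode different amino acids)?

Codon 1: AUC Ile / CCG Pro — nonsynonymous.
Codon 2: UGU Cys / UGU Cys — identical.
Codon 3: UGC Cys / UGC Cys — identical.
Codon 4: AGG Arg / GGC Gly — nonsynonymous.
Codon 5: GAC Asp / GUU Val — nonsynonymous.
Nonsynonymous differences: 3.

3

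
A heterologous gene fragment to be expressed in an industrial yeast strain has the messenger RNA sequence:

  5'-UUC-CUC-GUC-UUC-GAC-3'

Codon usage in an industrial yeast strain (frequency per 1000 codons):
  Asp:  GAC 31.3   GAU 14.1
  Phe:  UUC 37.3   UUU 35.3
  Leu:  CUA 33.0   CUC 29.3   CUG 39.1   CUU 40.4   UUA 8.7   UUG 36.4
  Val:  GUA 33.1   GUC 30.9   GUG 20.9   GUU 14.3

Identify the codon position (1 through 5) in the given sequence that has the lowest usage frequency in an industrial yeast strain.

2

Codon 1 UUC (Phe): 37.3 per 1000.
Codon 2 CUC (Leu): 29.3 per 1000.
Codon 3 GUC (Val): 30.9 per 1000.
Codon 4 UUC (Phe): 37.3 per 1000.
Codon 5 GAC (Asp): 31.3 per 1000.
Lowest frequency is 29.3 at codon 2.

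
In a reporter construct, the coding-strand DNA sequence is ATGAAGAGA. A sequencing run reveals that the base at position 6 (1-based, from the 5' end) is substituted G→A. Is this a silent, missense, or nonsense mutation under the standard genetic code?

silent

Position 6 falls in codon 2: AAG → Lys.
After the substitution the codon is AAA → Lys.
Both encode Lys, so the change is synonymous.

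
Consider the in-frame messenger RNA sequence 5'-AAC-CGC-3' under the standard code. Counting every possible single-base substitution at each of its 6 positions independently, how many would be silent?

4

Codon 1 (AAC, Asn): 1 synonymous substitution.
Codon 2 (CGC, Arg): 3 synonymous substitutions.
Total: 1 + 3 = 4.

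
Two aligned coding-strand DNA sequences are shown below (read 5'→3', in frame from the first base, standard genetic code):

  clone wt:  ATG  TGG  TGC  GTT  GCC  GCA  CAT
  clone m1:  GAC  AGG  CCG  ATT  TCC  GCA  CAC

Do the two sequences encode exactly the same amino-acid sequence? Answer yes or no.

no

Codon 1: ATG Met / GAC Asp — nonsynonymous.
Codon 2: TGG Trp / AGG Arg — nonsynonymous.
Codon 3: TGC Cys / CCG Pro — nonsynonymous.
Codon 4: GTT Val / ATT Ile — nonsynonymous.
Codon 5: GCC Ala / TCC Ser — nonsynonymous.
Codon 6: GCA Ala / GCA Ala — identical.
Codon 7: CAT His / CAC His — synonymous.
Nonsynonymous differences: 5 → different protein.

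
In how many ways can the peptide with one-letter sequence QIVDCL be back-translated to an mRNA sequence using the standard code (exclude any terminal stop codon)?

576

Gln: 2 codons.
Ile: 3 codons.
Val: 4 codons.
Asp: 2 codons.
Cys: 2 codons.
Leu: 6 codons.
2 × 3 × 4 × 2 × 2 × 6 = 576.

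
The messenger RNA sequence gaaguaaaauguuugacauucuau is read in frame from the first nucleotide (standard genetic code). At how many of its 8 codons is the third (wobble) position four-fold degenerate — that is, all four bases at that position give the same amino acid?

2

Codon 1 GAA (Glu): third position 2-fold.
Codon 2 GUA (Val): third position 4-fold.
Codon 3 AAA (Lys): third position 2-fold.
Codon 4 UGU (Cys): third position 2-fold.
Codon 5 UUG (Leu): third position 2-fold.
Codon 6 ACA (Thr): third position 4-fold.
Codon 7 UUC (Phe): third position 2-fold.
Codon 8 UAU (Tyr): third position 2-fold.
Four-fold degenerate third positions: 2.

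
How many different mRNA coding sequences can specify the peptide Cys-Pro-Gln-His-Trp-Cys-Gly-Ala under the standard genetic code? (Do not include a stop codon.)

1024

Cys: 2 codons.
Pro: 4 codons.
Gln: 2 codons.
His: 2 codons.
Trp: 1 codon.
Cys: 2 codons.
Gly: 4 codons.
Ala: 4 codons.
2 × 4 × 2 × 2 × 1 × 2 × 4 × 4 = 1024.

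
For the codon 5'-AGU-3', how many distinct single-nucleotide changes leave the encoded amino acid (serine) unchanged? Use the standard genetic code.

1

Position 1: none → 0 synonymous.
Position 2: none → 0 synonymous.
Position 3: AGC → 1 synonymous.
Total: 0 + 0 + 1 = 1.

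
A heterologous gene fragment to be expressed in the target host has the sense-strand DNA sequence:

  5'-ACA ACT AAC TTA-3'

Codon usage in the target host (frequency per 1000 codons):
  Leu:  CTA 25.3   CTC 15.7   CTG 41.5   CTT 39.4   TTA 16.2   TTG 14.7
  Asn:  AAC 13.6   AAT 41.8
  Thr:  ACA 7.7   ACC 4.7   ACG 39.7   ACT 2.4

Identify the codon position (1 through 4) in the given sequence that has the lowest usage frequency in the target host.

2

Codon 1 ACA (Thr): 7.7 per 1000.
Codon 2 ACT (Thr): 2.4 per 1000.
Codon 3 AAC (Asn): 13.6 per 1000.
Codon 4 TTA (Leu): 16.2 per 1000.
Lowest frequency is 2.4 at codon 2.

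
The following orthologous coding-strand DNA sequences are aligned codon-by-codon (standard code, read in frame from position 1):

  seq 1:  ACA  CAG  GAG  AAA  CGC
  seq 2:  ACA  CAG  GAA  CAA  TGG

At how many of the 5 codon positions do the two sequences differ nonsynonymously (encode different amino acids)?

2

Codon 1: ACA Thr / ACA Thr — identical.
Codon 2: CAG Gln / CAG Gln — identical.
Codon 3: GAG Glu / GAA Glu — synonymous.
Codon 4: AAA Lys / CAA Gln — nonsynonymous.
Codon 5: CGC Arg / TGG Trp — nonsynonymous.
Nonsynonymous differences: 2.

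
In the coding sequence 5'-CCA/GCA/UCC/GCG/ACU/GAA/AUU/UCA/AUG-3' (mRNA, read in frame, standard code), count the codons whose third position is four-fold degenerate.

6

Codon 1 CCA (Pro): third position 4-fold.
Codon 2 GCA (Ala): third position 4-fold.
Codon 3 UCC (Ser): third position 4-fold.
Codon 4 GCG (Ala): third position 4-fold.
Codon 5 ACU (Thr): third position 4-fold.
Codon 6 GAA (Glu): third position 2-fold.
Codon 7 AUU (Ile): third position 3-fold.
Codon 8 UCA (Ser): third position 4-fold.
Codon 9 AUG (Met): third position 1-fold.
Four-fold degenerate third positions: 6.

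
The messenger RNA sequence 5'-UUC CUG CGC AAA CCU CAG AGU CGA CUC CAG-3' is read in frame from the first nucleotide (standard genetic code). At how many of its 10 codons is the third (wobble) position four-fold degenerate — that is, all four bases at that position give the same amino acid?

Codon 1 UUC (Phe): third position 2-fold.
Codon 2 CUG (Leu): third position 4-fold.
Codon 3 CGC (Arg): third position 4-fold.
Codon 4 AAA (Lys): third position 2-fold.
Codon 5 CCU (Pro): third position 4-fold.
Codon 6 CAG (Gln): third position 2-fold.
Codon 7 AGU (Ser): third position 2-fold.
Codon 8 CGA (Arg): third position 4-fold.
Codon 9 CUC (Leu): third position 4-fold.
Codon 10 CAG (Gln): third position 2-fold.
Four-fold degenerate third positions: 5.

5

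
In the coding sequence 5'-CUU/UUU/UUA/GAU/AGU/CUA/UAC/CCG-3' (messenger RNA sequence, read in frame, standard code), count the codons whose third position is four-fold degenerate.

3

Codon 1 CUU (Leu): third position 4-fold.
Codon 2 UUU (Phe): third position 2-fold.
Codon 3 UUA (Leu): third position 2-fold.
Codon 4 GAU (Asp): third position 2-fold.
Codon 5 AGU (Ser): third position 2-fold.
Codon 6 CUA (Leu): third position 4-fold.
Codon 7 UAC (Tyr): third position 2-fold.
Codon 8 CCG (Pro): third position 4-fold.
Four-fold degenerate third positions: 3.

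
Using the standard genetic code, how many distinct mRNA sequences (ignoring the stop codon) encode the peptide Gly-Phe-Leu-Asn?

96

Gly: 4 codons.
Phe: 2 codons.
Leu: 6 codons.
Asn: 2 codons.
4 × 2 × 6 × 2 = 96.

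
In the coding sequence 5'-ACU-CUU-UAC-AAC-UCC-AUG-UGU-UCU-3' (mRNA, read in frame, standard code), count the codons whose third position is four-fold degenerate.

Codon 1 ACU (Thr): third position 4-fold.
Codon 2 CUU (Leu): third position 4-fold.
Codon 3 UAC (Tyr): third position 2-fold.
Codon 4 AAC (Asn): third position 2-fold.
Codon 5 UCC (Ser): third position 4-fold.
Codon 6 AUG (Met): third position 1-fold.
Codon 7 UGU (Cys): third position 2-fold.
Codon 8 UCU (Ser): third position 4-fold.
Four-fold degenerate third positions: 4.

4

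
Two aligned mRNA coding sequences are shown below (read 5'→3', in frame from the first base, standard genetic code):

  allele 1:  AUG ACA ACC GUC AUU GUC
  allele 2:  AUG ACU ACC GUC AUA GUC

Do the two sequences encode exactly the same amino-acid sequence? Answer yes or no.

Codon 1: AUG Met / AUG Met — identical.
Codon 2: ACA Thr / ACU Thr — synonymous.
Codon 3: ACC Thr / ACC Thr — identical.
Codon 4: GUC Val / GUC Val — identical.
Codon 5: AUU Ile / AUA Ile — synonymous.
Codon 6: GUC Val / GUC Val — identical.
Nonsynonymous differences: 0 → same protein.

yes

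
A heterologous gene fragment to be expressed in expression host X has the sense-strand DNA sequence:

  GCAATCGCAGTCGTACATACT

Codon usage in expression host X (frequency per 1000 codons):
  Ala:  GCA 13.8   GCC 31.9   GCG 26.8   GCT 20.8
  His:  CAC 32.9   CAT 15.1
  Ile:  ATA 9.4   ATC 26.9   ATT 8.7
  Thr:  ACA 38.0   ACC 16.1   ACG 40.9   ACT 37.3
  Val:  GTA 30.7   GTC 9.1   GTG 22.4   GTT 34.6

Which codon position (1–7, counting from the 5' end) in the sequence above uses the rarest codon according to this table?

4

Codon 1 GCA (Ala): 13.8 per 1000.
Codon 2 ATC (Ile): 26.9 per 1000.
Codon 3 GCA (Ala): 13.8 per 1000.
Codon 4 GTC (Val): 9.1 per 1000.
Codon 5 GTA (Val): 30.7 per 1000.
Codon 6 CAT (His): 15.1 per 1000.
Codon 7 ACT (Thr): 37.3 per 1000.
Lowest frequency is 9.1 at codon 4.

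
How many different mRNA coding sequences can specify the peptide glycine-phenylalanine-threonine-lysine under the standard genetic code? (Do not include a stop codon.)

64

Gly: 4 codons.
Phe: 2 codons.
Thr: 4 codons.
Lys: 2 codons.
4 × 2 × 4 × 2 = 64.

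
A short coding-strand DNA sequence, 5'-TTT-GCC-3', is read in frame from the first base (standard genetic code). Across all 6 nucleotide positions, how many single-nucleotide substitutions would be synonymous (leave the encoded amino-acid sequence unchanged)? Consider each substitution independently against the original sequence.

Codon 1 (TTT, Phe): 1 synonymous substitution.
Codon 2 (GCC, Ala): 3 synonymous substitutions.
Total: 1 + 3 = 4.

4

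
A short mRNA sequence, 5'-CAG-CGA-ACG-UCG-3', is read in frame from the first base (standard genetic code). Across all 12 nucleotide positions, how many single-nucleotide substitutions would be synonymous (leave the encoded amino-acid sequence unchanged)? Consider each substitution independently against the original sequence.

Codon 1 (CAG, Gln): 1 synonymous substitution.
Codon 2 (CGA, Arg): 4 synonymous substitutions.
Codon 3 (ACG, Thr): 3 synonymous substitutions.
Codon 4 (UCG, Ser): 3 synonymous substitutions.
Total: 1 + 4 + 3 + 3 = 11.

11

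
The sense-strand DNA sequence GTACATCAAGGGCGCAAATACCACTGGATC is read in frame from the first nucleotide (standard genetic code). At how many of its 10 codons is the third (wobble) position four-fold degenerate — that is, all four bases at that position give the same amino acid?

Codon 1 GTA (Val): third position 4-fold.
Codon 2 CAT (His): third position 2-fold.
Codon 3 CAA (Gln): third position 2-fold.
Codon 4 GGG (Gly): third position 4-fold.
Codon 5 CGC (Arg): third position 4-fold.
Codon 6 AAA (Lys): third position 2-fold.
Codon 7 TAC (Tyr): third position 2-fold.
Codon 8 CAC (His): third position 2-fold.
Codon 9 TGG (Trp): third position 1-fold.
Codon 10 ATC (Ile): third position 3-fold.
Four-fold degenerate third positions: 3.

3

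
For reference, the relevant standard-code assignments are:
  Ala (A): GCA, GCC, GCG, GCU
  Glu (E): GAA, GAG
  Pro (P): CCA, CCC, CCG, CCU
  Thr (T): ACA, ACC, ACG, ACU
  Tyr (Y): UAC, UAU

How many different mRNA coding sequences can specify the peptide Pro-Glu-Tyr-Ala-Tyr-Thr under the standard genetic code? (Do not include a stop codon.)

Pro: 4 codons.
Glu: 2 codons.
Tyr: 2 codons.
Ala: 4 codons.
Tyr: 2 codons.
Thr: 4 codons.
4 × 2 × 2 × 4 × 2 × 4 = 512.

512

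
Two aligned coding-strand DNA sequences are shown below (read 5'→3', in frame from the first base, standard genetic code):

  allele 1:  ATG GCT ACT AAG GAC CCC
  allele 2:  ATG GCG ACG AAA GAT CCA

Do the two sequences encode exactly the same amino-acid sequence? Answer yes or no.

Codon 1: ATG Met / ATG Met — identical.
Codon 2: GCT Ala / GCG Ala — synonymous.
Codon 3: ACT Thr / ACG Thr — synonymous.
Codon 4: AAG Lys / AAA Lys — synonymous.
Codon 5: GAC Asp / GAT Asp — synonymous.
Codon 6: CCC Pro / CCA Pro — synonymous.
Nonsynonymous differences: 0 → same protein.

yes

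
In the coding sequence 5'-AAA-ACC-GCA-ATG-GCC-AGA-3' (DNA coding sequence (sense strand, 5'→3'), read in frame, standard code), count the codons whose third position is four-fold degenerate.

Codon 1 AAA (Lys): third position 2-fold.
Codon 2 ACC (Thr): third position 4-fold.
Codon 3 GCA (Ala): third position 4-fold.
Codon 4 ATG (Met): third position 1-fold.
Codon 5 GCC (Ala): third position 4-fold.
Codon 6 AGA (Arg): third position 2-fold.
Four-fold degenerate third positions: 3.

3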